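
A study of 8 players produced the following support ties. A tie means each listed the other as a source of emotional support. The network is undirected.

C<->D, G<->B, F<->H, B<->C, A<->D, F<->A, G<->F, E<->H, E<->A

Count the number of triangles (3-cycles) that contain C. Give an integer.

C's neighbors are B and D, but none of them are tied to each other, so no triangle contains C.

0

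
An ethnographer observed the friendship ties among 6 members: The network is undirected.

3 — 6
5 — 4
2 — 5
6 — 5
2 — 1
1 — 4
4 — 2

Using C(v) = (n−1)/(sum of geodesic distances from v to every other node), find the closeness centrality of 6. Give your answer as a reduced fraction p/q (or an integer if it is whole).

Distances from 6: 1:3, 2:2, 3:1, 4:2, 5:1. Sum = 9.
n = 6, so closeness = 5/9.

5/9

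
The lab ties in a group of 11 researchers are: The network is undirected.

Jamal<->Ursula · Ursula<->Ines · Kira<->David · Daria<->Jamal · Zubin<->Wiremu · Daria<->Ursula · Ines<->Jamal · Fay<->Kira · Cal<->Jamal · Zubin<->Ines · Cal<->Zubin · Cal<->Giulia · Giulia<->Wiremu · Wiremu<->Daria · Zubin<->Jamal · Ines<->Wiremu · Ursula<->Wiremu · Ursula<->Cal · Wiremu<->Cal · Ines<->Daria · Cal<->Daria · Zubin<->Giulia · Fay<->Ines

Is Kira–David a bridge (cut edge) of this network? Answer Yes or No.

Yes

Without the Kira–David edge there is no alternate route between Kira and David, so the network disconnects. It is a bridge.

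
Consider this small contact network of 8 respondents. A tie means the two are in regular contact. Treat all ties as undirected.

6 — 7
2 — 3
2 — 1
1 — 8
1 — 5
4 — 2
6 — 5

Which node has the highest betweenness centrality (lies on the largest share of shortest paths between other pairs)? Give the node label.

Unnormalized betweenness of each node: 1:15, 2:11, 3:0, 4:0, 5:10, 6:6, 7:0, 8:0.
1 has the largest value, 15, making it the main broker — the node through which the most shortest paths run.

1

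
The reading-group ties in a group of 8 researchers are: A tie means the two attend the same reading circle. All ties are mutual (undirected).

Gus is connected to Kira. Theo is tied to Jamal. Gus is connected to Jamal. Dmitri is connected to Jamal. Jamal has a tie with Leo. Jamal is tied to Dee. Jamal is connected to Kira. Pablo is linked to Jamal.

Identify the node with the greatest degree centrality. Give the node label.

Degrees — Dee:1, Dmitri:1, Gus:2, Jamal:7, Kira:2, Leo:1, Pablo:1, Theo:1.
The maximum is 7, attained only by Jamal.

Jamal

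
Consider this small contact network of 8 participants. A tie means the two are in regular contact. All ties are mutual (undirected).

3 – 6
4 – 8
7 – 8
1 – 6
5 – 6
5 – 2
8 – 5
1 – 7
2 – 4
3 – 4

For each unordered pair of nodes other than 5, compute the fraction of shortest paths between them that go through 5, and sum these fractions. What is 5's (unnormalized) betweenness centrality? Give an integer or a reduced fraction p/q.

4

Pairs whose geodesics pass through 5 — 2–8: 1/2; 2–7: 1/2; 2–1: 1; 2–6: 1; 8–6: 1.
All other pairs contribute 0.
Summing the contributions gives betweenness(5) = 4.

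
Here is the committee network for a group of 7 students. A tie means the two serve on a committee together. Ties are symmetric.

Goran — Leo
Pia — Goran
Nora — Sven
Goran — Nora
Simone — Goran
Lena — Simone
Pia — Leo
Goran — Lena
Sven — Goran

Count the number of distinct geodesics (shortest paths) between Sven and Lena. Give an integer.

1

The shortest distance is 2, and the only length-2 path is Sven–Goran–Lena. So there is exactly 1 shortest path.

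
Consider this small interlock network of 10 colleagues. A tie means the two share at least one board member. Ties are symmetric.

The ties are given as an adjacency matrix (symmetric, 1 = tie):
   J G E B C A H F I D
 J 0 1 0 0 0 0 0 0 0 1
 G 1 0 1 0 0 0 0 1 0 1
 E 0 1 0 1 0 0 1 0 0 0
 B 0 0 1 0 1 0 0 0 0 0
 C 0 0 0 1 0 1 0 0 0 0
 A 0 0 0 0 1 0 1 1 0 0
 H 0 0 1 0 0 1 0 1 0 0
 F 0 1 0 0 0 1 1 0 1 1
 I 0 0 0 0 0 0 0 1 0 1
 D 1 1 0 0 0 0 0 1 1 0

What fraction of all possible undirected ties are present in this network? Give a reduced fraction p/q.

1/3

There are 15 edges and 10 nodes, so the maximum possible is C(10,2) = 45.
Density = 15/45 = 1/3.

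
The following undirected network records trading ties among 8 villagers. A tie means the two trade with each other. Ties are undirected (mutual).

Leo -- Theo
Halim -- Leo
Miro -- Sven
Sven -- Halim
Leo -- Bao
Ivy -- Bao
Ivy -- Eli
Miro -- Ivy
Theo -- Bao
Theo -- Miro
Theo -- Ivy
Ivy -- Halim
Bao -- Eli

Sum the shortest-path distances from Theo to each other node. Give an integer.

10

Distances from Theo: Bao:1, Eli:2, Halim:2, Ivy:1, Leo:1, Miro:1, Sven:2.
Sum = 1 + 2 + 2 + 1 + 1 + 1 + 2 = 10.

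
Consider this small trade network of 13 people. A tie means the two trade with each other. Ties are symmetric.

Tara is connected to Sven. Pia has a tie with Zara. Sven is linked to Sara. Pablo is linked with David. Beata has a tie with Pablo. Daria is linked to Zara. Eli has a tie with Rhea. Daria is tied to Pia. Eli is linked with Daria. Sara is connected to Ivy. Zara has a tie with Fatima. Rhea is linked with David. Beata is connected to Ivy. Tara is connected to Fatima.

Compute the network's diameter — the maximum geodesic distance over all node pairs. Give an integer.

6

Eccentricity of each node (its greatest distance to any other): Beata:6, Daria:6, David:6, Eli:6, Fatima:6, Ivy:6, Pablo:6, Pia:6, Rhea:6, Sara:6, Sven:6, Tara:6, Zara:6.
The maximum eccentricity is 6, realized for instance by the pair Pablo–Fatima via Pablo – Beata – Ivy – Sara – Sven – Tara – Fatima. So the diameter is 6.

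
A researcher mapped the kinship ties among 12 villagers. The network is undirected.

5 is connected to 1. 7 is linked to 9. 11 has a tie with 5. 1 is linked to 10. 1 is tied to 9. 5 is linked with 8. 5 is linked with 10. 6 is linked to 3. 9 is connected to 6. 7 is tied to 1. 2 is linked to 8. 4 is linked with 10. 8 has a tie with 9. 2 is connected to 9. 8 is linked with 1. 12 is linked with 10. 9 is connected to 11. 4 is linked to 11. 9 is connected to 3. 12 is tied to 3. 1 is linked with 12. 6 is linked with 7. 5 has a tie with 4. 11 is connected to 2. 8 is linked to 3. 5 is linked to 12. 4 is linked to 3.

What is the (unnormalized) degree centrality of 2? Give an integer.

2 is directly tied to 8, 9, and 11. That is 3 neighbors, so the degree of 2 is 3.

3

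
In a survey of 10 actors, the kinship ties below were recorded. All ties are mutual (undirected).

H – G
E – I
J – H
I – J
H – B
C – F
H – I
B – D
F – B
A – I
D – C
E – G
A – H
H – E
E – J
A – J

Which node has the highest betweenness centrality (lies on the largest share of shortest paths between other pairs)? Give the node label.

Unnormalized betweenness of each node: A:0, B:37/2, C:1/2, D:7/2, E:1, F:7/2, G:0, H:67/3, I:1/3, J:1/3.
H has the largest value, 67/3, making it the main broker — the node through which the most shortest paths run.

H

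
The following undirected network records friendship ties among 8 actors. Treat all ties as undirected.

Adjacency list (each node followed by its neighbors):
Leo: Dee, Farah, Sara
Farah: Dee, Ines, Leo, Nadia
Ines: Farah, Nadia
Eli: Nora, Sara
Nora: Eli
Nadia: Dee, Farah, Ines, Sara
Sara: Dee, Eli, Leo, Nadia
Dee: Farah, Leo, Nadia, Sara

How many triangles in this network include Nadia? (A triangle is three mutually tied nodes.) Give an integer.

Nadia's neighbors: Dee, Farah, Ines, and Sara.
Neighbor pairs that are themselves tied: Nadia–Dee–Farah; Nadia–Dee–Sara; Nadia–Farah–Ines. Each forms one triangle with Nadia, for 3 in total.

3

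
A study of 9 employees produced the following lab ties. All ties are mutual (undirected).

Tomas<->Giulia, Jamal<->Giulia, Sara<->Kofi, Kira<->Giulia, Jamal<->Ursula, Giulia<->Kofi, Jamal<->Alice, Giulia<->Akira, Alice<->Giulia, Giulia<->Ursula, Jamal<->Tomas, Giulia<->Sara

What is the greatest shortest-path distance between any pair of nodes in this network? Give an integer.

2

Eccentricity of each node (its greatest distance to any other): Akira:2, Alice:2, Giulia:1, Jamal:2, Kira:2, Kofi:2, Sara:2, Tomas:2, Ursula:2.
The maximum eccentricity is 2, realized for instance by the pair Akira–Tomas via Akira – Giulia – Tomas. So the diameter is 2.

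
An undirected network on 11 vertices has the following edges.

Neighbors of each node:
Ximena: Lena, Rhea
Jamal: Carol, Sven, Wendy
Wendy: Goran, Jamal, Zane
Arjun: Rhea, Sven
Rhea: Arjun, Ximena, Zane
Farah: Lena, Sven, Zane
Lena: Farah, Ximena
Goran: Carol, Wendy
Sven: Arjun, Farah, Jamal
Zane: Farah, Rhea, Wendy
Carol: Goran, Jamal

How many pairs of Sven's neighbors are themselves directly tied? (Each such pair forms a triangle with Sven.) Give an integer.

Sven's neighbors are Arjun, Farah, and Jamal, but none of them are tied to each other, so no triangle contains Sven.

0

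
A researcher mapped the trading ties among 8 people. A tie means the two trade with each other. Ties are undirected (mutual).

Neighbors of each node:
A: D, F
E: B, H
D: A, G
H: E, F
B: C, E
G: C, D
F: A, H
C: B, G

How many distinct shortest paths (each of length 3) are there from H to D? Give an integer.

The shortest distance is 3, and the only length-3 path is H–F–A–D. So there is exactly 1 shortest path.

1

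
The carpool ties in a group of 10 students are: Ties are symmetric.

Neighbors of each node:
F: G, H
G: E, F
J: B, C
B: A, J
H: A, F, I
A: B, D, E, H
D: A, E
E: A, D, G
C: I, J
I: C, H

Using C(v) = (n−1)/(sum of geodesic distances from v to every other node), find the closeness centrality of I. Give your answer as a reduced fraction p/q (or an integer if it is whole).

9/20

Distances from I: A:2, B:3, C:1, D:3, E:3, F:2, G:3, H:1, J:2. Sum = 20.
n = 10, so closeness = 9/20.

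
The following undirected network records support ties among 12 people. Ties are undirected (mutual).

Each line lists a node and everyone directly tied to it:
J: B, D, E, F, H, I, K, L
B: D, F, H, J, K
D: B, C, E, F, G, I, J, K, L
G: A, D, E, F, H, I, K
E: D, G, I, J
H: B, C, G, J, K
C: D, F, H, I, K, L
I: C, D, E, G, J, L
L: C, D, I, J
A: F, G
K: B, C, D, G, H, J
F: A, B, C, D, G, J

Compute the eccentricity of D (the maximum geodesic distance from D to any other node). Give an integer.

Distances from D: A:2, B:1, C:1, E:1, F:1, G:1, H:2, I:1, J:1, K:1, L:1.
The largest is 2 (to H and A), so the eccentricity of D is 2.

2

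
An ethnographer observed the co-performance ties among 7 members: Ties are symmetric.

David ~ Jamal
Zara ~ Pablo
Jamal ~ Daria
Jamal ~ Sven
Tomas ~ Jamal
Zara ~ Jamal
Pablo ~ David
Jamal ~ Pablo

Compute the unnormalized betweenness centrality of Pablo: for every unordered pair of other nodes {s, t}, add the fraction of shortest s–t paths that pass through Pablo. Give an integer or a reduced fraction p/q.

Pairs whose geodesics pass through Pablo — David–Zara: 1/2.
All other pairs contribute 0.
Summing the contributions gives betweenness(Pablo) = 1/2.

1/2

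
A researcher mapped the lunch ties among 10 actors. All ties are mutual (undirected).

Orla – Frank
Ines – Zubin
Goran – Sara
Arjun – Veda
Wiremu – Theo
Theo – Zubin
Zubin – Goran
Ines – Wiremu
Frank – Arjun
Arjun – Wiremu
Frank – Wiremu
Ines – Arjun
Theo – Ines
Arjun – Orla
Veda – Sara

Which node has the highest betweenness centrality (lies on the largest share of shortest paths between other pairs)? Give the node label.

Arjun

Unnormalized betweenness of each node: Arjun:29/2, Frank:5/6, Goran:3, Ines:7, Orla:0, Sara:11/4, Theo:19/12, Veda:23/4, Wiremu:13/3, Zubin:25/4.
Arjun has the largest value, 29/2, making it the main broker — the node through which the most shortest paths run.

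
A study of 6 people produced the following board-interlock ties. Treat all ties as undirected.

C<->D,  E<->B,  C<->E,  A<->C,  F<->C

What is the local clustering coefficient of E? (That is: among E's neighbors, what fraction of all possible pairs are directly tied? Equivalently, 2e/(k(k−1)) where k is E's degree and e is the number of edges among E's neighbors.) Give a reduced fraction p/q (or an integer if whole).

E's neighbors: B and C (k = 2).
Possible neighbor pairs: C(2,2) = 1. Edges among them: none → e = 0.
Clustering(E) = 0/1.

0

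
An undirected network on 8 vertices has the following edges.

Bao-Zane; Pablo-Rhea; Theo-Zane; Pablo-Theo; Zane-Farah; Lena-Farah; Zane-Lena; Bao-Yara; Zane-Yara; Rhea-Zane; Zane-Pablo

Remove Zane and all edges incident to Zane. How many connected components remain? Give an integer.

Without Zane, the remaining ties split the others into: {Pablo, Rhea, Theo}; {Farah, Lena}; {Bao, Yara}.
That's 3 separate components.

3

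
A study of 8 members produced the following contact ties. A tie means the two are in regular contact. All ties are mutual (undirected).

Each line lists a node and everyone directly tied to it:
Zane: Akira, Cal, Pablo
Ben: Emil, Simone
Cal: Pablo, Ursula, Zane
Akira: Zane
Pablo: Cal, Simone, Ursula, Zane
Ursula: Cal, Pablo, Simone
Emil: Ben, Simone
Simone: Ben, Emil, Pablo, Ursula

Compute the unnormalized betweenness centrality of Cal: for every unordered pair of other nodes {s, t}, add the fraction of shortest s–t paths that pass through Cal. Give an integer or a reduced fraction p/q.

1

Pairs whose geodesics pass through Cal — Ursula–Akira: 1/2; Ursula–Zane: 1/2.
All other pairs contribute 0.
Summing the contributions gives betweenness(Cal) = 1.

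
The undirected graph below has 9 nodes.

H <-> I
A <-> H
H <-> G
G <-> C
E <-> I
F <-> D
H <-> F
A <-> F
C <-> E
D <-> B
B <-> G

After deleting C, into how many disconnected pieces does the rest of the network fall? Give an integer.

C's neighbors (E and G) remain reachable from one another through other ties, so the rest of the network stays in one piece.

1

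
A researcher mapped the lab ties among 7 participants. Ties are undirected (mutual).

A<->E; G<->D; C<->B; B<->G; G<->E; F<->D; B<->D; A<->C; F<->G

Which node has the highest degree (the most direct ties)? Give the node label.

G

Degrees — A:2, B:3, C:2, D:3, E:2, F:2, G:4.
The maximum is 4, attained only by G.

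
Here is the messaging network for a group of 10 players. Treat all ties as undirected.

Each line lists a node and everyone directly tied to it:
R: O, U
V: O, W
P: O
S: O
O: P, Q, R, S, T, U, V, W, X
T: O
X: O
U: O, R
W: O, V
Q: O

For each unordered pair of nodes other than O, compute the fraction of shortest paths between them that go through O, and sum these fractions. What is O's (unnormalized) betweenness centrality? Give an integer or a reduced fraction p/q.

34

Pairs whose geodesics pass through O — S–T: 1; S–Q: 1; S–R: 1; S–X: 1; S–W: 1; S–V: 1; S–U: 1; S–P: 1; T–Q: 1; T–R: 1; T–X: 1; T–W: 1; T–V: 1; T–U: 1 … (+20 more pairs).
All other pairs contribute 0.
Summing the contributions gives betweenness(O) = 34.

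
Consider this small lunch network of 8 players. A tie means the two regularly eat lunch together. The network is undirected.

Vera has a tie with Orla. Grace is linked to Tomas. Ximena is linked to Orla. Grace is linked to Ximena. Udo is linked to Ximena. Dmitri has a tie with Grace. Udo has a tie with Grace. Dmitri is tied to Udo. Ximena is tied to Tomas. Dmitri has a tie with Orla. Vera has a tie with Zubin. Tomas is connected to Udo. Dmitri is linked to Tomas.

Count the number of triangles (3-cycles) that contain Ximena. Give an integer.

3

Ximena's neighbors: Grace, Orla, Tomas, and Udo.
Neighbor pairs that are themselves tied: Ximena–Grace–Tomas; Ximena–Grace–Udo; Ximena–Tomas–Udo. Each forms one triangle with Ximena, for 3 in total.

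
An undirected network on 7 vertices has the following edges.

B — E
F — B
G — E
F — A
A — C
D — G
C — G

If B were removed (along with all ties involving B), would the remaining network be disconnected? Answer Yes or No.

Even without B, every remaining node can still reach every other (the residual graph is connected), so B is not a cut vertex.

No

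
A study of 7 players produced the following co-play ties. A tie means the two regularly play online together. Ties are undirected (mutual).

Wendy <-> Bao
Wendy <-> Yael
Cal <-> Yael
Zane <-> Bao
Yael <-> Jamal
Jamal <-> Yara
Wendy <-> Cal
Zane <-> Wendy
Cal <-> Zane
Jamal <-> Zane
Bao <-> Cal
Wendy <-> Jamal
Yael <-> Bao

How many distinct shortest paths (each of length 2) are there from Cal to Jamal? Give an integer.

3

The shortest distance is 2. The length-2 paths are: Cal–Zane–Jamal; Cal–Wendy–Jamal; Cal–Yael–Jamal.
That gives 3 distinct shortest paths.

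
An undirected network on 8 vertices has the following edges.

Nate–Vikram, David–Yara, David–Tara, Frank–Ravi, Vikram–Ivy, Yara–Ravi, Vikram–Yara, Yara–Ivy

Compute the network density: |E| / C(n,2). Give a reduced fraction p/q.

There are 8 edges and 8 nodes, so the maximum possible is C(8,2) = 28.
Density = 8/28 = 2/7.

2/7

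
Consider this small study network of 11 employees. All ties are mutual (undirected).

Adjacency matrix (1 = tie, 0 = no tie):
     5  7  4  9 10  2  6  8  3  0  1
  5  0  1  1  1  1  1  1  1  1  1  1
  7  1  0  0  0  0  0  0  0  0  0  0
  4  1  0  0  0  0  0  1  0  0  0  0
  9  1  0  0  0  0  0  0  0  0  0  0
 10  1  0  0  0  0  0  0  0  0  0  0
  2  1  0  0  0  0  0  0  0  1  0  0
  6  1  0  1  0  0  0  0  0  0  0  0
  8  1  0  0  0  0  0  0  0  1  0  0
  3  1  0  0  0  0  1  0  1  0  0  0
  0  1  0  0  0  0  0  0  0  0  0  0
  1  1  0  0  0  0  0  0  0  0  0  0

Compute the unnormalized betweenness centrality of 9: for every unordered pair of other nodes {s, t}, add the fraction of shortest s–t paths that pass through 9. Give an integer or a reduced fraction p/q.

0

No shortest path between any pair of other nodes passes through 9.
Summing the contributions gives betweenness(9) = 0.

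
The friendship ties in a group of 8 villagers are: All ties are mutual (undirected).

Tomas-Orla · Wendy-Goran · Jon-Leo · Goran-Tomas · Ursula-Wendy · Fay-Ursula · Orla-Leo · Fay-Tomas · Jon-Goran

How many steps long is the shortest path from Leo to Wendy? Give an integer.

One shortest route is Leo – Jon – Goran – Wendy, which uses 3 edges, and at distance 2 from Leo we only reach {Goran, Tomas}, which does not include Wendy. So d(Leo,Wendy) = 3.

3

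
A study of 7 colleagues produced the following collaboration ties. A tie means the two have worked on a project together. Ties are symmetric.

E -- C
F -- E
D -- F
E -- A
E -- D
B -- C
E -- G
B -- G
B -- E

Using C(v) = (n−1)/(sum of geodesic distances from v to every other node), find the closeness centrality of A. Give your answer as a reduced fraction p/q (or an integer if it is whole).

6/11

Distances from A: B:2, C:2, D:2, E:1, F:2, G:2. Sum = 11.
n = 7, so closeness = 6/11.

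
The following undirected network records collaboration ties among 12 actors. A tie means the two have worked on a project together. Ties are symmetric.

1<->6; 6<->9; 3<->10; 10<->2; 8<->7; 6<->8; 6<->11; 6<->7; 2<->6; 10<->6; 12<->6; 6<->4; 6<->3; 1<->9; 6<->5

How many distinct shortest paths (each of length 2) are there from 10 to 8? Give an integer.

1

The shortest distance is 2, and the only length-2 path is 10–6–8. So there is exactly 1 shortest path.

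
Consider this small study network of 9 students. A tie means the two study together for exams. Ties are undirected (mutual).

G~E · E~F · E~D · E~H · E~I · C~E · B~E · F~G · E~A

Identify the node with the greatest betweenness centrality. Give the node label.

Unnormalized betweenness of each node: A:0, B:0, C:0, D:0, E:27, F:0, G:0, H:0, I:0.
E has the largest value, 27, making it the main broker — the node through which the most shortest paths run.

E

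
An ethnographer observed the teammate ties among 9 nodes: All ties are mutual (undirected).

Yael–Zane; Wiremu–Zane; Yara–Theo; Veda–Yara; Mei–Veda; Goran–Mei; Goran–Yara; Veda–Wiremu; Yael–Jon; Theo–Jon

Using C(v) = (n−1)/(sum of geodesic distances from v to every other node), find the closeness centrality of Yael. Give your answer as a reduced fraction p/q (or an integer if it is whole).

2/5

Distances from Yael: Goran:4, Jon:1, Mei:4, Theo:2, Veda:3, Wiremu:2, Yara:3, Zane:1. Sum = 20.
n = 9, so closeness = 8/20 = 2/5.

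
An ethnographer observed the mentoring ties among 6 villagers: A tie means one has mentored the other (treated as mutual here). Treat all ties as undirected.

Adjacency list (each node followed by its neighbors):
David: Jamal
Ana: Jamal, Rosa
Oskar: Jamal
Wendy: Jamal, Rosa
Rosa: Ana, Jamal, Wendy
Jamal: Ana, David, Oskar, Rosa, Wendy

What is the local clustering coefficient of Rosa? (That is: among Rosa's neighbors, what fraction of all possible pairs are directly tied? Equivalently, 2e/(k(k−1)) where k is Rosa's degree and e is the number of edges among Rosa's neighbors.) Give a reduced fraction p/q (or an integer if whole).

2/3

Rosa's neighbors: Ana, Jamal, and Wendy (k = 3).
Possible neighbor pairs: C(3,2) = 3. Edges among them: Ana–Jamal, Jamal–Wendy → e = 2.
Clustering(Rosa) = 2/3.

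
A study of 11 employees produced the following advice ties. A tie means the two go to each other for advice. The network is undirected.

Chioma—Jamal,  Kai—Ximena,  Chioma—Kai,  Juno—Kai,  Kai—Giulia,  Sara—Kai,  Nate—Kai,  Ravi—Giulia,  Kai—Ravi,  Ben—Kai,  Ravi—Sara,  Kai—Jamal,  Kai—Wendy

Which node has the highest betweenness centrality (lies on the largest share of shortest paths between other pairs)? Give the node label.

Kai

Unnormalized betweenness of each node: Ben:0, Chioma:0, Giulia:0, Jamal:0, Juno:0, Kai:83/2, Nate:0, Ravi:1/2, Sara:0, Wendy:0, Ximena:0.
Kai has the largest value, 83/2, making it the main broker — the node through which the most shortest paths run.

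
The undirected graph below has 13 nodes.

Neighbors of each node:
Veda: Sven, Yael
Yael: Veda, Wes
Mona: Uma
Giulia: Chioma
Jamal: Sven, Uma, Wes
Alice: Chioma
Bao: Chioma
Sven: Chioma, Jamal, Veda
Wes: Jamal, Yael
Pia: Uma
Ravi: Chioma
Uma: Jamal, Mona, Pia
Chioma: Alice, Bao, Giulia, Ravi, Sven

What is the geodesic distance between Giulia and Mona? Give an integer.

One shortest route is Giulia – Chioma – Sven – Jamal – Uma – Mona, which uses 5 edges, and at distance 4 from Giulia we only reach {Uma, Wes, Yael}, which does not include Mona. So d(Giulia,Mona) = 5.

5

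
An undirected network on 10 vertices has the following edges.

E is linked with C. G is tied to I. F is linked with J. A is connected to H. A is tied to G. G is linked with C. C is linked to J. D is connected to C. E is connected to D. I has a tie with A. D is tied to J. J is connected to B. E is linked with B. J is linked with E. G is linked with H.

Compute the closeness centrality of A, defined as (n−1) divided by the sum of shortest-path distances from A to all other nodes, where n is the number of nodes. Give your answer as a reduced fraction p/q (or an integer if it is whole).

9/22

Distances from A: B:4, C:2, D:3, E:3, F:4, G:1, H:1, I:1, J:3. Sum = 22.
n = 10, so closeness = 9/22.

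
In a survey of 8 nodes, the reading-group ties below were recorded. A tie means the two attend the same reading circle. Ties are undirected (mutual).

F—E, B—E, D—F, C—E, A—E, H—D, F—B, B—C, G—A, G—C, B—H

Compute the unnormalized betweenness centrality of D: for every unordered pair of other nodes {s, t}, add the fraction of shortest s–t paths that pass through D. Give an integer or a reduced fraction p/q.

1/2

Pairs whose geodesics pass through D — H–F: 1/2.
All other pairs contribute 0.
Summing the contributions gives betweenness(D) = 1/2.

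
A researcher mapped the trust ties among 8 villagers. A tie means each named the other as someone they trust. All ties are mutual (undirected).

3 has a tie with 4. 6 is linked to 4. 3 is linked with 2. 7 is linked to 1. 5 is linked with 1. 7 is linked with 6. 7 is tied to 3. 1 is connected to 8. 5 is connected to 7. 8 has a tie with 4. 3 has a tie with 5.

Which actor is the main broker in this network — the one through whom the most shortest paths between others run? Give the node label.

3

Unnormalized betweenness of each node: 1:2, 2:0, 3:15/2, 4:4, 5:1, 6:1/2, 7:4, 8:1.
3 has the largest value, 15/2, making it the main broker — the node through which the most shortest paths run.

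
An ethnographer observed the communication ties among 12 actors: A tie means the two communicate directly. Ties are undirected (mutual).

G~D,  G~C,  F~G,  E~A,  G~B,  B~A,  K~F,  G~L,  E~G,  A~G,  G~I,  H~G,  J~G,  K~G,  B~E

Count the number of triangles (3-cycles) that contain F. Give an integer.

1

F's neighbors: G and K.
Neighbor pairs that are themselves tied: F–G–K. Each forms one triangle with F, for 1 in total.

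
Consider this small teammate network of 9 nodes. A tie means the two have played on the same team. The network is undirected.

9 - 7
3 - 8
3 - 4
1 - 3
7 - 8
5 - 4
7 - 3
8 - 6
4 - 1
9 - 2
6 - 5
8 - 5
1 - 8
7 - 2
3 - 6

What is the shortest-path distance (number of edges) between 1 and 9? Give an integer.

One shortest route is 1 – 3 – 7 – 9, which uses 3 edges, and at distance 2 from 1 we only reach {5, 6, 7}, which does not include 9. So d(1,9) = 3.

3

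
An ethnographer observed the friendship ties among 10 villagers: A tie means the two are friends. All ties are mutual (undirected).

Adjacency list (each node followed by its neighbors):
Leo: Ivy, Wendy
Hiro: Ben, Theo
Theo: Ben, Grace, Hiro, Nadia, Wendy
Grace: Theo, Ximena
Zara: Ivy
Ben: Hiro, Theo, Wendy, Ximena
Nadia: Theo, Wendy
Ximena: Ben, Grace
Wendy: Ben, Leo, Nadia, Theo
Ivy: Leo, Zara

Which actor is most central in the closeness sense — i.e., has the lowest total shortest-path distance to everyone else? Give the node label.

Wendy

Farness (sum of distances to all others) for each node — Ben:17, Grace:22, Hiro:22, Ivy:25, Leo:19, Nadia:20, Theo:16, Wendy:15, Ximena:23, Zara:33.
The smallest farness is 15, for Wendy, so Wendy has the highest closeness.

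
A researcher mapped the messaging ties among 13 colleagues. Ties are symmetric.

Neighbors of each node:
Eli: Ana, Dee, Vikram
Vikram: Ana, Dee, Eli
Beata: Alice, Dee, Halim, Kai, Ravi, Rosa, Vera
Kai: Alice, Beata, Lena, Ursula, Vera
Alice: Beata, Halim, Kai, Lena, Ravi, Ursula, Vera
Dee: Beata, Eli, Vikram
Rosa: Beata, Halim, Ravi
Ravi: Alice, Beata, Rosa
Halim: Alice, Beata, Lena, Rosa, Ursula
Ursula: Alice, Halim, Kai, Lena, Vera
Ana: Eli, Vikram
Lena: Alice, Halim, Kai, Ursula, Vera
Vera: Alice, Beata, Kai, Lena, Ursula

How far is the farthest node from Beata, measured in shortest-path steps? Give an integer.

Distances from Beata: Alice:1, Ana:3, Dee:1, Eli:2, Halim:1, Kai:1, Lena:2, Ravi:1, Rosa:1, Ursula:2, Vera:1, Vikram:2.
The largest is 3 (to Ana), so the eccentricity of Beata is 3.

3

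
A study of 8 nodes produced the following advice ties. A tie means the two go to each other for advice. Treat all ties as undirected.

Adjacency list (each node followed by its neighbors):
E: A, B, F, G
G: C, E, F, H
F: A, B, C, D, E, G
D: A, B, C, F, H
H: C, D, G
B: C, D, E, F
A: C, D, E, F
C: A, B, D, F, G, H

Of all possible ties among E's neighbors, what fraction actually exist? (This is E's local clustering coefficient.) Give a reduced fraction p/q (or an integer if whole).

1/2

E's neighbors: A, B, F, and G (k = 4).
Possible neighbor pairs: C(4,2) = 6. Edges among them: A–F, B–F, F–G → e = 3.
Clustering(E) = 3/6 = 1/2.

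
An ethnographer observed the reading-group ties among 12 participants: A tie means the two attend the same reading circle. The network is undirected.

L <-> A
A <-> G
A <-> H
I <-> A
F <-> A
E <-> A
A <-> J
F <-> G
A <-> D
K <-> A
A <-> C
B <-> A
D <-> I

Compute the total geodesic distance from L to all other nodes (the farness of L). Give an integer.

21

Distances from L: A:1, B:2, C:2, D:2, E:2, F:2, G:2, H:2, I:2, J:2, K:2.
Sum = 1 + 2 + 2 + 2 + 2 + 2 + 2 + 2 + 2 + 2 + 2 = 21.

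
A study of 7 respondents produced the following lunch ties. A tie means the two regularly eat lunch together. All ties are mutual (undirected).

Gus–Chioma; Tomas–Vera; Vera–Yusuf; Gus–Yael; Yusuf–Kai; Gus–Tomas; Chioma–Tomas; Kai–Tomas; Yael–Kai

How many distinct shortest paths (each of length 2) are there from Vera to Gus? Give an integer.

The shortest distance is 2, and the only length-2 path is Vera–Tomas–Gus. So there is exactly 1 shortest path.

1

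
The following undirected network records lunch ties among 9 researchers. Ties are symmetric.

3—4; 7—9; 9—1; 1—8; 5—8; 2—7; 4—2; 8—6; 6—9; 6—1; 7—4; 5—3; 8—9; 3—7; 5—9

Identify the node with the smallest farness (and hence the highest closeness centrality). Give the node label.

9

Farness (sum of distances to all others) for each node — 1:16, 2:18, 3:15, 4:16, 5:14, 6:16, 7:12, 8:14, 9:11.
The smallest farness is 11, for 9, so 9 has the highest closeness.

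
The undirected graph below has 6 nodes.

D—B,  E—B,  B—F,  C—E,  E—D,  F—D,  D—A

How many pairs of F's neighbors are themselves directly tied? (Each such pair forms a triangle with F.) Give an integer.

1

F's neighbors: B and D.
Neighbor pairs that are themselves tied: F–B–D. Each forms one triangle with F, for 1 in total.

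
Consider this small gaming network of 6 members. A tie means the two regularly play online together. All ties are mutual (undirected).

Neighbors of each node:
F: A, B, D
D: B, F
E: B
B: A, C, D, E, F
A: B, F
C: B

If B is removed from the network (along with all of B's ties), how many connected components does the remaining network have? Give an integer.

3

Without B, the remaining ties split the others into: {C}; {A, D, F}; {E}.
That's 3 separate components.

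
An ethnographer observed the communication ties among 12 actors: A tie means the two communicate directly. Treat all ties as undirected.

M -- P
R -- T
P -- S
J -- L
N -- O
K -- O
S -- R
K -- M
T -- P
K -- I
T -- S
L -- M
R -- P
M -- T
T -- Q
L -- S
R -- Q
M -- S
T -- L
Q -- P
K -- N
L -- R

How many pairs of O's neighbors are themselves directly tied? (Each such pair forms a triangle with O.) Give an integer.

O's neighbors: K and N.
Neighbor pairs that are themselves tied: O–K–N. Each forms one triangle with O, for 1 in total.

1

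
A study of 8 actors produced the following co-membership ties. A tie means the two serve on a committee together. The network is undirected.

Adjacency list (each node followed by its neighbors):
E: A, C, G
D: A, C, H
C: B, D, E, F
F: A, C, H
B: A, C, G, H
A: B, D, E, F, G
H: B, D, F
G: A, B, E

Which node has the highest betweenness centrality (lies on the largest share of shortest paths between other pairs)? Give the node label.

Unnormalized betweenness of each node: A:100/21, B:239/84, C:58/21, D:101/84, E:3/4, F:101/84, G:10/21, H:1.
A has the largest value, 100/21, making it the main broker — the node through which the most shortest paths run.

A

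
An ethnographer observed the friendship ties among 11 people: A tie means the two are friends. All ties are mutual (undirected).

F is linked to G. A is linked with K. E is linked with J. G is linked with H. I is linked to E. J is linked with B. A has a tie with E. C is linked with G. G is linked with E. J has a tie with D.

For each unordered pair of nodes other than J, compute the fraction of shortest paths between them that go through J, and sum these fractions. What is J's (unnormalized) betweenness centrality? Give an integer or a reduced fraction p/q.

17

Pairs whose geodesics pass through J — K–B: 1; K–D: 1; H–B: 1; H–D: 1; G–B: 1; G–D: 1; B–A: 1; B–C: 1; B–E: 1; B–D: 1; B–I: 1; B–F: 1; A–D: 1; C–D: 1 … (+3 more pairs).
All other pairs contribute 0.
Summing the contributions gives betweenness(J) = 17.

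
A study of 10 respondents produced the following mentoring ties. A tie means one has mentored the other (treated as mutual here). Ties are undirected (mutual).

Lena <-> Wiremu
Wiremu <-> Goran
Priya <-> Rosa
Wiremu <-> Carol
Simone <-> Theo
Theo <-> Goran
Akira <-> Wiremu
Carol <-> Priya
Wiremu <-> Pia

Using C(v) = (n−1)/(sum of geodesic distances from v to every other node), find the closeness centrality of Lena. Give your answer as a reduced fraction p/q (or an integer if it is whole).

Distances from Lena: Akira:2, Carol:2, Goran:2, Pia:2, Priya:3, Rosa:4, Simone:4, Theo:3, Wiremu:1. Sum = 23.
n = 10, so closeness = 9/23.

9/23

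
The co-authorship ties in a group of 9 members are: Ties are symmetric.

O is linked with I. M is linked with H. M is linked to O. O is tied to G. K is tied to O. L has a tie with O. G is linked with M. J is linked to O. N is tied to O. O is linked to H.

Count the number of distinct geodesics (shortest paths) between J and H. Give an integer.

The shortest distance is 2, and the only length-2 path is J–O–H. So there is exactly 1 shortest path.

1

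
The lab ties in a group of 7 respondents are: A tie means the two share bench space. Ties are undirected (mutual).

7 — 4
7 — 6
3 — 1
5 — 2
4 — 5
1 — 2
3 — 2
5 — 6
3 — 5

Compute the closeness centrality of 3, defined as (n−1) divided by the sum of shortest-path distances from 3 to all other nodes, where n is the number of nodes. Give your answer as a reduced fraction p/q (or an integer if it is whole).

3/5

Distances from 3: 1:1, 2:1, 4:2, 5:1, 6:2, 7:3. Sum = 10.
n = 7, so closeness = 6/10 = 3/5.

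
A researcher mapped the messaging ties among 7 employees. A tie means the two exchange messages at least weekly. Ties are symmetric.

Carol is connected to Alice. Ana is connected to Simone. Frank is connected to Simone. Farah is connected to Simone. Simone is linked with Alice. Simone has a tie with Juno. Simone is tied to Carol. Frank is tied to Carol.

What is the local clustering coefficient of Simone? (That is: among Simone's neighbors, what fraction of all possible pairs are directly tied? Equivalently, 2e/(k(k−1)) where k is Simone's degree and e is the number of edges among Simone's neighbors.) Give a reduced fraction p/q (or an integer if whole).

Simone's neighbors: Alice, Ana, Carol, Farah, Frank, and Juno (k = 6).
Possible neighbor pairs: C(6,2) = 15. Edges among them: Alice–Carol, Carol–Frank → e = 2.
Clustering(Simone) = 2/15.

2/15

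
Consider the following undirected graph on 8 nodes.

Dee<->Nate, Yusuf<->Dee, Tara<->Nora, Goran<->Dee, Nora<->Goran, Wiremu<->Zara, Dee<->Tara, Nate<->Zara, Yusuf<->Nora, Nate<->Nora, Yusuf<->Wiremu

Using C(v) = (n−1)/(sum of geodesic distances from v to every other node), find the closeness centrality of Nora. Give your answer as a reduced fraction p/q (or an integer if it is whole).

7/10

Distances from Nora: Dee:2, Goran:1, Nate:1, Tara:1, Wiremu:2, Yusuf:1, Zara:2. Sum = 10.
n = 8, so closeness = 7/10.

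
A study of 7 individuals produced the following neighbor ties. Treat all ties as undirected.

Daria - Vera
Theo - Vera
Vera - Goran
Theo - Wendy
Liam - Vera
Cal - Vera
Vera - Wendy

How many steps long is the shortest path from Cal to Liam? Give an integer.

2

One shortest route is Cal – Vera – Liam, which uses 2 edges, and Cal and Liam are not directly tied, so nothing shorter exists. So d(Cal,Liam) = 2.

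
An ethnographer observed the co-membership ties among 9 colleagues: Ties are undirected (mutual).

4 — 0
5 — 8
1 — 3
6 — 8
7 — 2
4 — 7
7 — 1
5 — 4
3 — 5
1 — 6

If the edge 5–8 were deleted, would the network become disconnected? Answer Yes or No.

Even without that edge, 5 still reaches 8 via 5 – 3 – 1 – 6 – 8, so the network stays connected. Not a bridge.

No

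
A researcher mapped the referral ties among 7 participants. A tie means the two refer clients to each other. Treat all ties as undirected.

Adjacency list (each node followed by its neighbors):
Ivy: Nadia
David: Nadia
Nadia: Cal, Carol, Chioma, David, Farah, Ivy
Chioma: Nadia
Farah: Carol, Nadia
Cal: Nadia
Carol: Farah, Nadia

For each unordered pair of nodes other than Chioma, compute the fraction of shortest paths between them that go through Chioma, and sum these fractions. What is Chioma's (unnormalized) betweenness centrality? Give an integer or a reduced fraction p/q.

No shortest path between any pair of other nodes passes through Chioma.
Summing the contributions gives betweenness(Chioma) = 0.

0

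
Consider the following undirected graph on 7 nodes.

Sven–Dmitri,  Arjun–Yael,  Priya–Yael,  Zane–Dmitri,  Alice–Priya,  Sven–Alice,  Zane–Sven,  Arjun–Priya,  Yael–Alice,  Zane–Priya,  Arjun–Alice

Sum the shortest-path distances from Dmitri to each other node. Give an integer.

12

Distances from Dmitri: Alice:2, Arjun:3, Priya:2, Sven:1, Yael:3, Zane:1.
Sum = 2 + 3 + 2 + 1 + 3 + 1 = 12.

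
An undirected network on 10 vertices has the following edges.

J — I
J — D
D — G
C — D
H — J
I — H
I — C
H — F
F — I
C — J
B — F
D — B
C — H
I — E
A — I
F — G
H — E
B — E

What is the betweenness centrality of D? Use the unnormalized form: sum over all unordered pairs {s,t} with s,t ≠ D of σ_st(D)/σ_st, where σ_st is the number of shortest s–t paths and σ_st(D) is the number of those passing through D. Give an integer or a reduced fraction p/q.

19/4

Pairs whose geodesics pass through D — G–J: 1; G–E: 1/4; G–C: 1; G–B: 1/2; J–B: 1; C–B: 1.
All other pairs contribute 0.
Summing the contributions gives betweenness(D) = 19/4.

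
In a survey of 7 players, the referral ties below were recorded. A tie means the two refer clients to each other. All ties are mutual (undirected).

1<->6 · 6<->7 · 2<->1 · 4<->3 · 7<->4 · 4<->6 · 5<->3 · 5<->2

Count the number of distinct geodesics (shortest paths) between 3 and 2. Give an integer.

1

The shortest distance is 2, and the only length-2 path is 3–5–2. So there is exactly 1 shortest path.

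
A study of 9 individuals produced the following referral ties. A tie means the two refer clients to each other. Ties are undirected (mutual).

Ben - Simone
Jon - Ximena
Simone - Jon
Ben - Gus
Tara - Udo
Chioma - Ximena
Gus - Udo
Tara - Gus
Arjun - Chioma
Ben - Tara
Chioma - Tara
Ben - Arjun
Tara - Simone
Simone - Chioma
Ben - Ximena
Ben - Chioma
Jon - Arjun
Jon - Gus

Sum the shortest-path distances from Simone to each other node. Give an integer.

Distances from Simone: Arjun:2, Ben:1, Chioma:1, Gus:2, Jon:1, Tara:1, Udo:2, Ximena:2.
Sum = 2 + 1 + 1 + 2 + 1 + 1 + 2 + 2 = 12.

12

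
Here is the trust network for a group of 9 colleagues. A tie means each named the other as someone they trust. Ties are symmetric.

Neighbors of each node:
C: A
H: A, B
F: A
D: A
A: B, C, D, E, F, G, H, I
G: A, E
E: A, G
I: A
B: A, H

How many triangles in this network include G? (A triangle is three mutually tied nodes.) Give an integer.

1

G's neighbors: A and E.
Neighbor pairs that are themselves tied: G–A–E. Each forms one triangle with G, for 1 in total.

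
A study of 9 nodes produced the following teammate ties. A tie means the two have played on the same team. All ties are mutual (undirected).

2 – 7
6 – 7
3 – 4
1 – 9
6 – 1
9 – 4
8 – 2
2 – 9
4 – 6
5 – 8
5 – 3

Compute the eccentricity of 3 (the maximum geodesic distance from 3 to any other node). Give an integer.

Distances from 3: 1:3, 2:3, 4:1, 5:1, 6:2, 7:3, 8:2, 9:2.
The largest is 3 (to 2, 1, and 7), so the eccentricity of 3 is 3.

3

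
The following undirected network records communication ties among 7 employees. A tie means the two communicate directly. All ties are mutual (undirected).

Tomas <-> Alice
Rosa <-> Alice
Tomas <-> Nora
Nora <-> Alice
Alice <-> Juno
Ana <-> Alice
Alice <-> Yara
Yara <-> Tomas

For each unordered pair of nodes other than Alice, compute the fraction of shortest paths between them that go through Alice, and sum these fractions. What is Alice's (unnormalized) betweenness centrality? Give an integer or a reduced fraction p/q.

Pairs whose geodesics pass through Alice — Juno–Ana: 1; Juno–Yara: 1; Juno–Tomas: 1; Juno–Rosa: 1; Juno–Nora: 1; Ana–Yara: 1; Ana–Tomas: 1; Ana–Rosa: 1; Ana–Nora: 1; Yara–Rosa: 1; Yara–Nora: 1/2; Tomas–Rosa: 1; Rosa–Nora: 1.
All other pairs contribute 0.
Summing the contributions gives betweenness(Alice) = 25/2.

25/2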